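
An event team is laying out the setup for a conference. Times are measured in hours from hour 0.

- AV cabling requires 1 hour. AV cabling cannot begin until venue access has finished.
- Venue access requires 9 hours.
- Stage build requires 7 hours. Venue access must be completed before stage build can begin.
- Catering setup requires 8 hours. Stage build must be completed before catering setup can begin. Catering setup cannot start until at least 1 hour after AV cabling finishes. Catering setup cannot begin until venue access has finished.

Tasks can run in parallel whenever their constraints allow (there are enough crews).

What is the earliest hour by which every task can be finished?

24

Nothing blocks venue access, so it runs from hour 0 to hour 9.
AV cabling cannot begin until venue access (finishes hour 9). It runs from hour 9 to 9 + 1 = hour 10.
After venue access (finishes hour 9), stage build can start at hour 9 and finishes at hour 16.
Catering setup needs all of stage build (finishes hour 16); AV cabling (finishes hour 10, plus 1-hour gap → hour 11); venue access (finishes hour 9). That puts its earliest start at hour 16; it finishes at 16 + 8 = hour 24.
All tasks are finished once the last one completes. Finish times: Venue access at 9, Stage build at 16, AV cabling at 10, Catering setup at 24. The latest is hour 24.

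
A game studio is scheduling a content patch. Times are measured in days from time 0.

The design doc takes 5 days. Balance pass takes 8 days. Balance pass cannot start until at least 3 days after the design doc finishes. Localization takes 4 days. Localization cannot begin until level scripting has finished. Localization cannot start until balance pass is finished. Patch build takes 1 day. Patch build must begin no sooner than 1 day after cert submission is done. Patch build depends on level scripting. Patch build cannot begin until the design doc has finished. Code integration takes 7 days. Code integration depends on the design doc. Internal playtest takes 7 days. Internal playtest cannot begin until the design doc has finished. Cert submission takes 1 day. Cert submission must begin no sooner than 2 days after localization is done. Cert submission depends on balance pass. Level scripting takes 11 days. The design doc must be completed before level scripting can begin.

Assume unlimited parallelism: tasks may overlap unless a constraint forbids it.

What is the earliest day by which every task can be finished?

The design doc has no prerequisites, so it starts at day 0 and finishes at day 5.
Balance pass waits on the design doc (finishes day 5, plus 3-day gap → day 8), so it starts at day 8 and finishes at 8 + 8 = day 16.
Internal playtest waits on the design doc (finishes day 5), so it starts at day 5 and finishes at 5 + 7 = day 12.
Code integration cannot begin until the design doc (finishes day 5). It runs from day 5 to 5 + 7 = day 12.
After the design doc (finishes day 5), level scripting can start at day 5 and finishes at day 16.
Localization cannot start until level scripting (finishes day 16); balance pass (finishes day 16). The controlling bound is day 16, so localization finishes at 16 + 4 = day 20.
Cert submission needs all of localization (finishes day 20, plus 2-day gap → day 22); balance pass (finishes day 16). That puts its earliest start at day 22; it finishes at 22 + 1 = day 23.
Patch build cannot start until cert submission (finishes day 23, plus 1-day gap → day 24); level scripting (finishes day 16); the design doc (finishes day 5). The controlling bound is day 24, so patch build finishes at 24 + 1 = day 25.
All tasks are finished once the last one completes. Finish times: The design doc at 5, Level scripting at 16, Code integration at 12, Internal playtest at 12, Balance pass at 16, Localization at 20, Cert submission at 23, Patch build at 25. The latest is day 25.

25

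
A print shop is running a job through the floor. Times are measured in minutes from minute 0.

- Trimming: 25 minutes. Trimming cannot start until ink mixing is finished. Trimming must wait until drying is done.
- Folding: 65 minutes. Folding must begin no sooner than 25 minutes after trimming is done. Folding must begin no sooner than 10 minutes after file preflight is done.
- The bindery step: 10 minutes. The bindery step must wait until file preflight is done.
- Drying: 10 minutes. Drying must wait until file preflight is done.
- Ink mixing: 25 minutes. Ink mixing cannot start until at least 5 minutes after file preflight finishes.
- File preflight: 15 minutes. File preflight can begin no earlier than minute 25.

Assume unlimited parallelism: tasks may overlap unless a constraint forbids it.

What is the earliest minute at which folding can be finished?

File preflight waits on its own release at minute 25, so it starts at minute 25 and finishes at 25 + 15 = minute 40.
After file preflight (finishes minute 40), drying can start at minute 40 and finishes at minute 50.
After file preflight (finishes minute 40, plus 5-minute gap → minute 45), ink mixing can start at minute 45 and finishes at minute 70.
Trimming needs all of ink mixing (finishes minute 70); drying (finishes minute 50). That puts its earliest start at minute 70; it finishes at 70 + 25 = minute 95.
For folding: trimming (finishes minute 95, plus 25-minute gap → minute 120); file preflight (finishes minute 40, plus 10-minute gap → minute 50). Taking the maximum gives a start of minute 120, and it finishes at 120 + 65 = minute 185.

185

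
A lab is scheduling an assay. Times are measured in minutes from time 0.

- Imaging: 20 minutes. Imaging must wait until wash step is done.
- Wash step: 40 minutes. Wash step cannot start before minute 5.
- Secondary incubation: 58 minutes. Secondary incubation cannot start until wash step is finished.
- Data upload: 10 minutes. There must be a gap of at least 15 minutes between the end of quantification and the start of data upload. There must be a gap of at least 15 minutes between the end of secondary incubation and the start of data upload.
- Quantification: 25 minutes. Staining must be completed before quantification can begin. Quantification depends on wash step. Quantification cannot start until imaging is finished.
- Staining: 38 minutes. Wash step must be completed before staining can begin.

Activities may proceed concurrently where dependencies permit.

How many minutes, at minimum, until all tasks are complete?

Wash step cannot begin until its own release at minute 5. It runs from minute 5 to 5 + 40 = minute 45.
Imaging waits on wash step (finishes minute 45), so it starts at minute 45 and finishes at 45 + 20 = minute 65.
After wash step (finishes minute 45), secondary incubation can start at minute 45 and finishes at minute 103.
Staining cannot begin until wash step (finishes minute 45). It runs from minute 45 to 45 + 38 = minute 83.
For quantification: staining (finishes minute 83); wash step (finishes minute 45); imaging (finishes minute 65). Taking the maximum gives a start of minute 83, and it finishes at 83 + 25 = minute 108.
Data upload has to wait for quantification (finishes minute 108, plus 15-minute gap → minute 123); secondary incubation (finishes minute 103, plus 15-minute gap → minute 118). The latest of these is minute 123, so data upload runs minute 123 to 123 + 10 = minute 133.
All tasks are finished once the last one completes. Finish times: Wash step at 45, Staining at 83, Secondary incubation at 103, Imaging at 65, Quantification at 108, Data upload at 133. The latest is minute 133.

133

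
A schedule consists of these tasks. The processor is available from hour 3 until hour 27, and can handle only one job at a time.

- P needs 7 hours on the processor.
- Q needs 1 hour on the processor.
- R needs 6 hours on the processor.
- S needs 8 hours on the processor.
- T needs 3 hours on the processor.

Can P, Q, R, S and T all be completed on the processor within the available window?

The processor window is 27 − 3 = 24 hours.
Running back to back, the jobs need 7 + 1 + 6 + 8 + 3 = 25 hours on the processor.
Since 25 > 24, they cannot all fit.

No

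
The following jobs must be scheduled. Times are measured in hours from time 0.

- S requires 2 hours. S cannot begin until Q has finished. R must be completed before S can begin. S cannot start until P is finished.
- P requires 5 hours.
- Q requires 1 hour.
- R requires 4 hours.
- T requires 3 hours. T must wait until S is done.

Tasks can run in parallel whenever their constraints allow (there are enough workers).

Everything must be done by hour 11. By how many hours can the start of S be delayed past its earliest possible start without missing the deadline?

1

R has no prerequisites, so it starts at hour 0 and finishes at hour 4.
Q has no prerequisites, so it starts at hour 0 and finishes at hour 1.
Nothing blocks P, so it runs from hour 0 to hour 5.
S needs all of Q (finishes hour 1); R (finishes hour 4); P (finishes hour 5). That puts its earliest start at hour 5; it finishes at 5 + 2 = hour 7.

Working backward from the deadline:
To finish by hour 11, T (duration 3) must start no later than hour 8.
Since T (must start by hour 8) depends on it, S must finish by hour 8. Backing off its 2-hour duration gives a latest start of hour 6.
So S can start as early as hour 5 and as late as hour 6, giving 6 − 5 = 1 hour of slack.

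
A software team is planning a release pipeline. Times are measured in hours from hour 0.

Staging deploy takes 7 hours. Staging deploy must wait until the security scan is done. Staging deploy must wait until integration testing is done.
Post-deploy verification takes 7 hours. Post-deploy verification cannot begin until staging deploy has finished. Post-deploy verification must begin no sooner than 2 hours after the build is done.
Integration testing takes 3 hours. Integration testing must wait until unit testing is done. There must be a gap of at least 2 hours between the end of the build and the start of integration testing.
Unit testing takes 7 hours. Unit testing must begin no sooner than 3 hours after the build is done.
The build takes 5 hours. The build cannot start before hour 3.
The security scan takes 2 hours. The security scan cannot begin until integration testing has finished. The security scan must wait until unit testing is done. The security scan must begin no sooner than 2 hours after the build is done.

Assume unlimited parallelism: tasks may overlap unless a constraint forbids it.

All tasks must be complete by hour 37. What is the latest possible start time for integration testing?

18

Nothing follows post-deploy verification; the deadline of hour 37 is its only limit. It must start by 37 − 7 = hour 30.
Since post-deploy verification (must start by hour 30) depends on it, staging deploy must finish by hour 30. Backing off its 7-hour duration gives a latest start of hour 23.
Since staging deploy (must start by hour 23) depends on it, the security scan must finish by hour 23. Backing off its 2-hour duration gives a latest start of hour 21.
Integration testing has several dependents: the security scan (must start by hour 21); staging deploy (must start by hour 23). The earliest of those limits is hour 21, so integration testing must start by 21 − 3 = hour 18.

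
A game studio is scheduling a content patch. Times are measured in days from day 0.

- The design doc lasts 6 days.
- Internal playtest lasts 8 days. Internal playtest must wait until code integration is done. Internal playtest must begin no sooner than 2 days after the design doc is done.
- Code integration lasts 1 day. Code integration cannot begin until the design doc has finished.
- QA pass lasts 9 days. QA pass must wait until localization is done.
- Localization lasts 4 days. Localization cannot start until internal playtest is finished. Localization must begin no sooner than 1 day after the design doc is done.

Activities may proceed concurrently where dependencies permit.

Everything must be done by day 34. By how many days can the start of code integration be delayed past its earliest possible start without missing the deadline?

Nothing blocks the design doc, so it runs from day 0 to day 6.
After the design doc (finishes day 6), code integration can start at day 6 and finishes at day 7.

Working backward from the deadline:
To finish by day 34, QA pass (duration 9) must start no later than day 25.
Localization must finish before QA pass (must start by day 25). With a 4-day duration, localization must start by 25 − 4 = day 21.
Internal playtest has to be done before localization (must start by day 21). That means finishing by day 21, i.e. starting by 21 − 8 = day 13.
Since internal playtest (must start by day 13) depends on it, code integration must finish by day 13. Backing off its 1-day duration gives a latest start of day 12.
So code integration can start as early as day 6 and as late as day 12, giving 12 − 6 = 6 days of slack.

6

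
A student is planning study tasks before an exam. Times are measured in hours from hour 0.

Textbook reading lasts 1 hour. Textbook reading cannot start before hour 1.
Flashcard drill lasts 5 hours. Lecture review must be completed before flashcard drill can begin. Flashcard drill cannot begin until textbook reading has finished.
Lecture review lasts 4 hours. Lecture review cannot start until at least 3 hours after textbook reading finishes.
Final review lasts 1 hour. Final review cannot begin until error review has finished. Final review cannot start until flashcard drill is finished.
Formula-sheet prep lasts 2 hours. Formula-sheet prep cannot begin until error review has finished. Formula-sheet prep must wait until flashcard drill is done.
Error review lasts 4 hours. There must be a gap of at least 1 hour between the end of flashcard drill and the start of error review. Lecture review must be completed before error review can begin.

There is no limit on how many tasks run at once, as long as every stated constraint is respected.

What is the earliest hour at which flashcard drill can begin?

Textbook reading waits on its own release at hour 1, so it starts at hour 1 and finishes at 1 + 1 = hour 2.
Lecture review cannot begin until textbook reading (finishes hour 2, plus 3-hour gap → hour 5). It runs from hour 5 to 5 + 4 = hour 9.
Flashcard drill waits on lecture review (finishes hour 9); textbook reading (finishes hour 2). The latest of these is hour 9, which is the earliest flashcard drill can start.

9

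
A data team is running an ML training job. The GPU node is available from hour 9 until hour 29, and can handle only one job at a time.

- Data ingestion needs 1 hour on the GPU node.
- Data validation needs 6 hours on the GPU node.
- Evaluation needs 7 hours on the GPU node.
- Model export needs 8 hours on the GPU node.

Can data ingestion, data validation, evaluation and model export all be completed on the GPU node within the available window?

The GPU node window is 29 − 9 = 20 hours.
Running back to back, the jobs need 1 + 6 + 7 + 8 = 22 hours on the GPU node.
Since 22 > 20, they cannot all fit.

No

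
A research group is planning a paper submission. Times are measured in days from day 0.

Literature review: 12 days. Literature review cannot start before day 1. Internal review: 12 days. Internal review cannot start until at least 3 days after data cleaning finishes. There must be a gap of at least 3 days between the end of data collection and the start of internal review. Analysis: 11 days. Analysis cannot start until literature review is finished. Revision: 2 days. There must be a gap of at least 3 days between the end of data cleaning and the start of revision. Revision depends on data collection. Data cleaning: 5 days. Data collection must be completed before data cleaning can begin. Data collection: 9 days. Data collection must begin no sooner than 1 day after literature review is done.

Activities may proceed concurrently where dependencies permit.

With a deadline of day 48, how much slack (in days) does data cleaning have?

5

After its own release at day 1, literature review can start at day 1 and finishes at day 13.
Data collection waits on literature review (finishes day 13, plus 1-day gap → day 14), so it starts at day 14 and finishes at 14 + 9 = day 23.
After data collection (finishes day 23), data cleaning can start at day 23 and finishes at day 28.

Working backward from the deadline:
Internal review must finish by day 48; it takes 12 days, so it must start by 48 − 12 = day 36.
Revision must finish by day 48; it takes 2 days, so it must start by 48 − 2 = day 46.
Data cleaning feeds internal review (must start by day 36, minus 3-day gap → day 33); revision (must start by day 46, minus 3-day gap → day 43). Taking the minimum, data cleaning must finish by day 33 and start by 33 − 5 = day 28.
So data cleaning can start as early as day 23 and as late as day 28, giving 28 − 23 = 5 days of slack.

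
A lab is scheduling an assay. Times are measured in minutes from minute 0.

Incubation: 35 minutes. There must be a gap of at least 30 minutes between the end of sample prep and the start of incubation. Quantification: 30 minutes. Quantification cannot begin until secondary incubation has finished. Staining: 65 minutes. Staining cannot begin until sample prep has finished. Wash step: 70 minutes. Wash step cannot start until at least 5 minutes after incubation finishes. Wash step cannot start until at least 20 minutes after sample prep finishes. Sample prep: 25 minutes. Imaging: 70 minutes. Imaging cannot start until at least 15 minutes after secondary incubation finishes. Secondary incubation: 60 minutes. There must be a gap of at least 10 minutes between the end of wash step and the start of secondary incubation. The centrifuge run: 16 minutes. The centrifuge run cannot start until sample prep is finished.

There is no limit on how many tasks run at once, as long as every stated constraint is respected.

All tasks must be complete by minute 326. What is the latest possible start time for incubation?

Imaging must finish by minute 326; it takes 70 minutes, so it must start by 326 − 70 = minute 256.
Quantification has no dependents, so it just needs to finish by minute 326. Starting by 326 − 30 = minute 296 achieves that.
Secondary incubation feeds imaging (must start by minute 256, minus 15-minute gap → minute 241); quantification (must start by minute 296). Taking the minimum, secondary incubation must finish by minute 241 and start by 241 − 60 = minute 181.
Wash step must finish before secondary incubation (must start by minute 181, minus 10-minute gap → minute 171). With a 70-minute duration, wash step must start by 171 − 70 = minute 101.
Incubation has to be done before wash step (must start by minute 101, minus 5-minute gap → minute 96). That means finishing by minute 96, i.e. starting by 96 − 35 = minute 61.

61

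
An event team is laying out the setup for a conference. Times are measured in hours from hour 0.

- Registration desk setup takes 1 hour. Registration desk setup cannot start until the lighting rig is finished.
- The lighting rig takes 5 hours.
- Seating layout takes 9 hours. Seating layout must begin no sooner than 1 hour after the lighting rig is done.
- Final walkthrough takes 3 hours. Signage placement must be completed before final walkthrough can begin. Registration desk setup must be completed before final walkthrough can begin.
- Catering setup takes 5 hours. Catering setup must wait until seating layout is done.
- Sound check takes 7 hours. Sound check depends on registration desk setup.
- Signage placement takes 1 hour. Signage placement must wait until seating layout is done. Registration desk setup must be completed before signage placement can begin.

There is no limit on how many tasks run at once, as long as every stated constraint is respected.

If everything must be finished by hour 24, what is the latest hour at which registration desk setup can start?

To finish by hour 24, final walkthrough (duration 3) must start no later than hour 21.
Since final walkthrough (must start by hour 21) depends on it, signage placement must finish by hour 21. Backing off its 1-hour duration gives a latest start of hour 20.
Sound check must finish by hour 24; it takes 7 hours, so it must start by 24 − 7 = hour 17.
For registration desk setup: signage placement (must start by hour 20); sound check (must start by hour 17); final walkthrough (must start by hour 21). The most restrictive is hour 17; with a 1-hour duration, registration desk setup must start by hour 16.

16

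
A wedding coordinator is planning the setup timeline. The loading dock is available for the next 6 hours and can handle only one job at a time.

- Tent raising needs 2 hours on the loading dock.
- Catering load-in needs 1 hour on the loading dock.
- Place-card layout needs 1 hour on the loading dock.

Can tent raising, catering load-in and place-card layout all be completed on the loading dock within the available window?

Running back to back, the jobs need 2 + 1 + 1 = 4 hours on the loading dock.
Since 4 ≤ 6, they fit within the window.

Yes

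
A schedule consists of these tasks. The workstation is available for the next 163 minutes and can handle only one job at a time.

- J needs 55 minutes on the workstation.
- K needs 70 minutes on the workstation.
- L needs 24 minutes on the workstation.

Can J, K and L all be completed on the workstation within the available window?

Yes

Running back to back, the jobs need 55 + 70 + 24 = 149 minutes on the workstation.
Since 149 ≤ 163, they fit within the window.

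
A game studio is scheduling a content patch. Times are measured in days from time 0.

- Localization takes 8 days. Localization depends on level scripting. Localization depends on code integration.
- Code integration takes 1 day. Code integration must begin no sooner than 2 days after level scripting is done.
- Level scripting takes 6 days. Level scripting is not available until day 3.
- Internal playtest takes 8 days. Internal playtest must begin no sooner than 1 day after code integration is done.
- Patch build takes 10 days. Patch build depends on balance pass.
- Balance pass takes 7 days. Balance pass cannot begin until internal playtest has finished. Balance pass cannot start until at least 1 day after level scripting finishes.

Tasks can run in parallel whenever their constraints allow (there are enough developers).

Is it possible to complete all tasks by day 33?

No

Level scripting cannot begin until its own release at day 3. It runs from day 3 to 3 + 6 = day 9.
Code integration waits on level scripting (finishes day 9, plus 2-day gap → day 11), so it starts at day 11 and finishes at 11 + 1 = day 12.
For localization: level scripting (finishes day 9); code integration (finishes day 12). Taking the maximum gives a start of day 12, and it finishes at 12 + 8 = day 20.
Internal playtest waits on code integration (finishes day 12, plus 1-day gap → day 13), so it starts at day 13 and finishes at 13 + 8 = day 21.
Balance pass needs all of internal playtest (finishes day 21); level scripting (finishes day 9, plus 1-day gap → day 10). That puts its earliest start at day 21; it finishes at 21 + 7 = day 28.
Patch build cannot begin until balance pass (finishes day 28). It runs from day 28 to 28 + 10 = day 38.
The earliest everything can be done is day 38, which is after the deadline of 33, so it is not possible.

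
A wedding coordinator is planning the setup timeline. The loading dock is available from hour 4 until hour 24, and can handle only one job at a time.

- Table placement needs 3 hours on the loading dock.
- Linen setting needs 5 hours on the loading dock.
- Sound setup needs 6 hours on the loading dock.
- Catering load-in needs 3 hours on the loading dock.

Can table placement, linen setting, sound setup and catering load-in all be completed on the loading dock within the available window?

The loading dock window is 24 − 4 = 20 hours.
Running back to back, the jobs need 3 + 5 + 6 + 3 = 17 hours on the loading dock.
Since 17 ≤ 20, they fit within the window.

Yes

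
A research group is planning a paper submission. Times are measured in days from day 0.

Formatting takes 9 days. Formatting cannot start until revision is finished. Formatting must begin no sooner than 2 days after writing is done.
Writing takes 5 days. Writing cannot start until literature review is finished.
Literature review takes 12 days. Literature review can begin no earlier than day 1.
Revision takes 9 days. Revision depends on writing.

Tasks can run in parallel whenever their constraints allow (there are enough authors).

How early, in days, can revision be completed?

27

After its own release at day 1, literature review can start at day 1 and finishes at day 13.
Writing cannot begin until literature review (finishes day 13). It runs from day 13 to 13 + 5 = day 18.
Revision cannot begin until writing (finishes day 18). It runs from day 18 to 18 + 9 = day 27.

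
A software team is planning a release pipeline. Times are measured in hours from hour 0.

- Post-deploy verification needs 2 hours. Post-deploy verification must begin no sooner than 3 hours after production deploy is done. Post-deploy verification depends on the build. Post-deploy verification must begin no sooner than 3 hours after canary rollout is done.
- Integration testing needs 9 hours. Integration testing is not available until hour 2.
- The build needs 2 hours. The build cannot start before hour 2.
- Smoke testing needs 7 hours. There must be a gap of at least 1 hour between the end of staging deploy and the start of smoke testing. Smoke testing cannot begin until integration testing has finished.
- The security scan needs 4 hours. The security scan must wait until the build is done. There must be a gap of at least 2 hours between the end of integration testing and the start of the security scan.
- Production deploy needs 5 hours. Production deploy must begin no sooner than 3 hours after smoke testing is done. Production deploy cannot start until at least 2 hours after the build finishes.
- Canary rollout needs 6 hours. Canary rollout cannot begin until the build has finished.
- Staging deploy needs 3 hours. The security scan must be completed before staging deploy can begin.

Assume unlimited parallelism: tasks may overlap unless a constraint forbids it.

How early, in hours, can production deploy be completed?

36

Integration testing cannot begin until its own release at hour 2. It runs from hour 2 to 2 + 9 = hour 11.
The build waits on its own release at hour 2, so it starts at hour 2 and finishes at 2 + 2 = hour 4.
The security scan cannot start until the build (finishes hour 4); integration testing (finishes hour 11, plus 2-hour gap → hour 13). The controlling bound is hour 13, so the security scan finishes at 13 + 4 = hour 17.
Staging deploy waits on the security scan (finishes hour 17), so it starts at hour 17 and finishes at 17 + 3 = hour 20.
Smoke testing needs all of staging deploy (finishes hour 20, plus 1-hour gap → hour 21); integration testing (finishes hour 11). That puts its earliest start at hour 21; it finishes at 21 + 7 = hour 28.
Production deploy cannot start until smoke testing (finishes hour 28, plus 3-hour gap → hour 31); the build (finishes hour 4, plus 2-hour gap → hour 6). The controlling bound is hour 31, so production deploy finishes at 31 + 5 = hour 36.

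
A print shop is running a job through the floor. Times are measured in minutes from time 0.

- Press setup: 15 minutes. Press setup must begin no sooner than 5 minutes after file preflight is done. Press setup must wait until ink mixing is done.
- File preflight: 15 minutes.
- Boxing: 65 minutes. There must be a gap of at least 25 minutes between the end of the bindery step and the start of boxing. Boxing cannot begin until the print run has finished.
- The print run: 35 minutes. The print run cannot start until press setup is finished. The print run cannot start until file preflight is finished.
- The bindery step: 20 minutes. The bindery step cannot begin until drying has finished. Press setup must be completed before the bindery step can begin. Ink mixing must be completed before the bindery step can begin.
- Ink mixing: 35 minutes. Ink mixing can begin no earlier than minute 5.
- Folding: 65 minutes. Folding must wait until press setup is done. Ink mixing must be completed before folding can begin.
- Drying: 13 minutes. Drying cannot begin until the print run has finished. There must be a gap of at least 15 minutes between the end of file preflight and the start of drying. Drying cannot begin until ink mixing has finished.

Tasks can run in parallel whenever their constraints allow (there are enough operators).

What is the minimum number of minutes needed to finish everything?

Ink mixing waits on its own release at minute 5, so it starts at minute 5 and finishes at 5 + 35 = minute 40.
File preflight has no prerequisites, so it starts at minute 0 and finishes at minute 15.
Press setup needs all of file preflight (finishes minute 15, plus 5-minute gap → minute 20); ink mixing (finishes minute 40). That puts its earliest start at minute 40; it finishes at 40 + 15 = minute 55.
Folding cannot start until press setup (finishes minute 55); ink mixing (finishes minute 40). The controlling bound is minute 55, so folding finishes at 55 + 65 = minute 120.
The print run cannot start until press setup (finishes minute 55); file preflight (finishes minute 15). The controlling bound is minute 55, so the print run finishes at 55 + 35 = minute 90.
Drying cannot start until the print run (finishes minute 90); file preflight (finishes minute 15, plus 15-minute gap → minute 30); ink mixing (finishes minute 40). The controlling bound is minute 90, so drying finishes at 90 + 13 = minute 103.
The bindery step needs all of drying (finishes minute 103); press setup (finishes minute 55); ink mixing (finishes minute 40). That puts its earliest start at minute 103; it finishes at 103 + 20 = minute 123.
For boxing: the bindery step (finishes minute 123, plus 25-minute gap → minute 148); the print run (finishes minute 90). Taking the maximum gives a start of minute 148, and it finishes at 148 + 65 = minute 213.
All tasks are finished once the last one completes. Finish times: File preflight at 15, Ink mixing at 40, Press setup at 55, The print run at 90, Drying at 103, Folding at 120, The bindery step at 123, Boxing at 213. The latest is minute 213.

213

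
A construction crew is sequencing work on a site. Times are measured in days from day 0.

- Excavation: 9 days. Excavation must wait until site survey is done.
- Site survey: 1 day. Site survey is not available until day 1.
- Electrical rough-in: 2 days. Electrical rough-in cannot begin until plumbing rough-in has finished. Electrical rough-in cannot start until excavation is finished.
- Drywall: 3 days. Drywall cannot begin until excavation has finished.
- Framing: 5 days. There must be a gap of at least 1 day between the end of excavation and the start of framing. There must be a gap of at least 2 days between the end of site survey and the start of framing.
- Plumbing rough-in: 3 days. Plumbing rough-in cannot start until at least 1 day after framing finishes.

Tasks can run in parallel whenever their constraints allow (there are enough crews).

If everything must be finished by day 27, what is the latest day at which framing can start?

Electrical rough-in must finish by day 27; it takes 2 days, so it must start by 27 − 2 = day 25.
Plumbing rough-in must finish before electrical rough-in (must start by day 25). With a 3-day duration, plumbing rough-in must start by 25 − 3 = day 22.
Framing must finish before plumbing rough-in (must start by day 22, minus 1-day gap → day 21). With a 5-day duration, framing must start by 21 − 5 = day 16.

16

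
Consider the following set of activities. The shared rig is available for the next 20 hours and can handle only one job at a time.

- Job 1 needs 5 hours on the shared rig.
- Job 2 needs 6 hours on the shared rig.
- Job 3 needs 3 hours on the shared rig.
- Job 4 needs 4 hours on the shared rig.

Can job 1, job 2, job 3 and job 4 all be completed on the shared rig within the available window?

Yes

Running back to back, the jobs need 5 + 6 + 3 + 4 = 18 hours on the shared rig.
Since 18 ≤ 20, they fit within the window.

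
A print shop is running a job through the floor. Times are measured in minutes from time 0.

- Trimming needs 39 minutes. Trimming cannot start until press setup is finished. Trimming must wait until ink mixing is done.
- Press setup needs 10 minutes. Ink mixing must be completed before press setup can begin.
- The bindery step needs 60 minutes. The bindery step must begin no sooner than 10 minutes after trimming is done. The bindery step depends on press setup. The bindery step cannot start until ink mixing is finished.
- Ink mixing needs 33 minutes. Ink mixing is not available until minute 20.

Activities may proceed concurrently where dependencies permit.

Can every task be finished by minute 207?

Yes

After its own release at minute 20, ink mixing can start at minute 20 and finishes at minute 53.
Press setup cannot begin until ink mixing (finishes minute 53). It runs from minute 53 to 53 + 10 = minute 63.
Trimming cannot start until press setup (finishes minute 63); ink mixing (finishes minute 53). The controlling bound is minute 63, so trimming finishes at 63 + 39 = minute 102.
The bindery step has to wait for trimming (finishes minute 102, plus 10-minute gap → minute 112); press setup (finishes minute 63); ink mixing (finishes minute 53). The latest of these is minute 112, so the bindery step runs minute 112 to 112 + 60 = minute 172.
Every task is finished by minute 172, which is no later than the deadline of 207, so the schedule is feasible.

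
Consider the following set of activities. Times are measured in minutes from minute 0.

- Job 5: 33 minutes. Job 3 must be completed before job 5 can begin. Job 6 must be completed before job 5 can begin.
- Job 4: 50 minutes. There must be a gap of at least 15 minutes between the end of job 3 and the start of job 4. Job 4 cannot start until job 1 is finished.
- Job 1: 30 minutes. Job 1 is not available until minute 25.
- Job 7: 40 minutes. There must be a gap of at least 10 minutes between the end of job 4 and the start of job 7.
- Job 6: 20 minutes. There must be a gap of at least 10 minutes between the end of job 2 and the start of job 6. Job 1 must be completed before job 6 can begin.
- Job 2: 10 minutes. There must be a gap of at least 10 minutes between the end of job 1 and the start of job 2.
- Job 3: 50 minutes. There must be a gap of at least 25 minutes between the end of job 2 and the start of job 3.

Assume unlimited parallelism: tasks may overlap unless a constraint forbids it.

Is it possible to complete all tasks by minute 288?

Job 1 waits on its own release at minute 25, so it starts at minute 25 and finishes at 25 + 30 = minute 55.
After job 1 (finishes minute 55, plus 10-minute gap → minute 65), job 2 can start at minute 65 and finishes at minute 75.
Job 6 cannot start until job 2 (finishes minute 75, plus 10-minute gap → minute 85); job 1 (finishes minute 55). The controlling bound is minute 85, so job 6 finishes at 85 + 20 = minute 105.
Job 3 cannot begin until job 2 (finishes minute 75, plus 25-minute gap → minute 100). It runs from minute 100 to 100 + 50 = minute 150.
For job 5: job 3 (finishes minute 150); job 6 (finishes minute 105). Taking the maximum gives a start of minute 150, and it finishes at 150 + 33 = minute 183.
Job 4 has to wait for job 3 (finishes minute 150, plus 15-minute gap → minute 165); job 1 (finishes minute 55). The latest of these is minute 165, so job 4 runs minute 165 to 165 + 50 = minute 215.
Job 7 waits on job 4 (finishes minute 215, plus 10-minute gap → minute 225), so it starts at minute 225 and finishes at 225 + 40 = minute 265.
Every task is finished by minute 265, which is no later than the deadline of 288, so the schedule is feasible.

Yes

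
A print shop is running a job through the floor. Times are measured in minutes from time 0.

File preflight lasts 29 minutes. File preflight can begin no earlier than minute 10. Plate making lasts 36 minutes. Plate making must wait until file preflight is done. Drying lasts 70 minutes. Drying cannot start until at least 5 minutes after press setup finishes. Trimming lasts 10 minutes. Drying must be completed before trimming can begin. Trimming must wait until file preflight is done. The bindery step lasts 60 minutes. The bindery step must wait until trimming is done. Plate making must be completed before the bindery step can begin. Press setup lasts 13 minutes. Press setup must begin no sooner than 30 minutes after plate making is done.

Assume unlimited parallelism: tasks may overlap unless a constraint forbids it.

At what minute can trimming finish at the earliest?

203

After its own release at minute 10, file preflight can start at minute 10 and finishes at minute 39.
Plate making waits on file preflight (finishes minute 39), so it starts at minute 39 and finishes at 39 + 36 = minute 75.
After plate making (finishes minute 75, plus 30-minute gap → minute 105), press setup can start at minute 105 and finishes at minute 118.
Drying cannot begin until press setup (finishes minute 118, plus 5-minute gap → minute 123). It runs from minute 123 to 123 + 70 = minute 193.
Trimming has to wait for drying (finishes minute 193); file preflight (finishes minute 39). The latest of these is minute 193, so trimming runs minute 193 to 193 + 10 = minute 203.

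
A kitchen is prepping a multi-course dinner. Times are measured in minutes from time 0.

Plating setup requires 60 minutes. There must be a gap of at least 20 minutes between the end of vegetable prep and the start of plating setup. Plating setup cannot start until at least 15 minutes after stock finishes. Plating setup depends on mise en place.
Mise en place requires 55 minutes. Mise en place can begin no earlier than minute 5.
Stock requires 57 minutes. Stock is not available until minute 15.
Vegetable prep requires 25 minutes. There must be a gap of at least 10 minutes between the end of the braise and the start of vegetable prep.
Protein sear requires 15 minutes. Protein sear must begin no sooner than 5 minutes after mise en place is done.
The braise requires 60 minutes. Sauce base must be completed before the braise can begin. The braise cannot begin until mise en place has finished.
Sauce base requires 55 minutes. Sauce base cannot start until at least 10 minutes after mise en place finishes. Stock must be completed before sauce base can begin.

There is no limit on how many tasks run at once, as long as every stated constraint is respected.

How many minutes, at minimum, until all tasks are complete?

After its own release at minute 15, stock can start at minute 15 and finishes at minute 72.
Mise en place cannot begin until its own release at minute 5. It runs from minute 5 to 5 + 55 = minute 60.
Protein sear waits on mise en place (finishes minute 60, plus 5-minute gap → minute 65), so it starts at minute 65 and finishes at 65 + 15 = minute 80.
Sauce base cannot start until mise en place (finishes minute 60, plus 10-minute gap → minute 70); stock (finishes minute 72). The controlling bound is minute 72, so sauce base finishes at 72 + 55 = minute 127.
The braise needs all of sauce base (finishes minute 127); mise en place (finishes minute 60). That puts its earliest start at minute 127; it finishes at 127 + 60 = minute 187.
Vegetable prep waits on the braise (finishes minute 187, plus 10-minute gap → minute 197), so it starts at minute 197 and finishes at 197 + 25 = minute 222.
Plating setup cannot start until vegetable prep (finishes minute 222, plus 20-minute gap → minute 242); stock (finishes minute 72, plus 15-minute gap → minute 87); mise en place (finishes minute 60). The controlling bound is minute 242, so plating setup finishes at 242 + 60 = minute 302.
All tasks are finished once the last one completes. Finish times: Mise en place at 60, Stock at 72, Sauce base at 127, The braise at 187, Protein sear at 80, Vegetable prep at 222, Plating setup at 302. The latest is minute 302.

302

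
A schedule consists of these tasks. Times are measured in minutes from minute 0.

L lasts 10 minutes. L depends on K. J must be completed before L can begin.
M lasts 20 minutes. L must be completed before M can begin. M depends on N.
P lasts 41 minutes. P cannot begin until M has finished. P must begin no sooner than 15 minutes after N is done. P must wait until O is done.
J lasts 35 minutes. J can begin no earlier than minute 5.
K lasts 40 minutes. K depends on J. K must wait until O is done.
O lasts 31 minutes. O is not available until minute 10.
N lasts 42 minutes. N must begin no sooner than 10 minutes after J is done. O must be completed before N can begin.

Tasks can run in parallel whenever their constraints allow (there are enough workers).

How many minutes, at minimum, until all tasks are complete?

O cannot begin until its own release at minute 10. It runs from minute 10 to 10 + 31 = minute 41.
After its own release at minute 5, J can start at minute 5 and finishes at minute 40.
For N: J (finishes minute 40, plus 10-minute gap → minute 50); O (finishes minute 41). Taking the maximum gives a start of minute 50, and it finishes at 50 + 42 = minute 92.
For K: J (finishes minute 40); O (finishes minute 41). Taking the maximum gives a start of minute 41, and it finishes at 41 + 40 = minute 81.
L cannot start until K (finishes minute 81); J (finishes minute 40). The controlling bound is minute 81, so L finishes at 81 + 10 = minute 91.
M needs all of L (finishes minute 91); N (finishes minute 92). That puts its earliest start at minute 92; it finishes at 92 + 20 = minute 112.
P has to wait for M (finishes minute 112); N (finishes minute 92, plus 15-minute gap → minute 107); O (finishes minute 41). The latest of these is minute 112, so P runs minute 112 to 112 + 41 = minute 153.
All tasks are finished once the last one completes. Finish times: J at 40, K at 81, L at 91, M at 112, N at 92, O at 41, P at 153. The latest is minute 153.

153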